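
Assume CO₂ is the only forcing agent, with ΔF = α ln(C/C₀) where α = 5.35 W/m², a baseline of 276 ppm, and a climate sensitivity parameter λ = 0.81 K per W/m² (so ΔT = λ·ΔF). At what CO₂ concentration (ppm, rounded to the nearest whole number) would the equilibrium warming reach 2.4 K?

C ≈ 480 ppm

Required forcing: ΔF = ΔT/λ = 2.4/0.81 = 2.9630 W/m².
Then ln(C/276) = ΔF/5.35 = 2.9630/5.35 = 0.55383.
So C = 276 × e^0.55383 = 276 × 1.73990 = 480.21 ppm.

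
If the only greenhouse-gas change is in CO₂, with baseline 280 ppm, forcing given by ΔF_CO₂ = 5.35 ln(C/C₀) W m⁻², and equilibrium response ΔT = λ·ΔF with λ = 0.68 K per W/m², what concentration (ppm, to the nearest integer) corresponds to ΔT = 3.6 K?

C ≈ 753 ppm

Required forcing: ΔF = ΔT/λ = 3.6/0.68 = 5.2941 W/m².
Then ln(C/280) = ΔF/5.35 = 5.2941/5.35 = 0.98955.
So C = 280 × e^0.98955 = 280 × 2.69002 = 753.21 ppm.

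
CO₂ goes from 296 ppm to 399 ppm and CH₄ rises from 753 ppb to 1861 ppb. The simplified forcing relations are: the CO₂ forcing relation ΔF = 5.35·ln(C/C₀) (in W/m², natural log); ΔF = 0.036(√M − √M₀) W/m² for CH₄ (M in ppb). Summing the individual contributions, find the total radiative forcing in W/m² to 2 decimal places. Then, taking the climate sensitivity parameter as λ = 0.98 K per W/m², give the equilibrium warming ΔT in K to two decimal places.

ΔF = 2.16 W/m²; ΔT = 2.12 K

CO₂: 5.35 × ln(399/296) = 5.35 × ln(1.34797) = 5.35 × 0.29860 = 1.5975 W/m².
CH₄: 0.036 × (√1861 − √753) = 0.036 × (43.1393 − 27.4408) = 0.036 × 15.6985 = 0.5651 W/m².
Total ΔF = 1.5975 + 0.5651 = 2.1626 W/m².
ΔT = λ ΔF = 0.98 × 2.16 = 2.1168 K.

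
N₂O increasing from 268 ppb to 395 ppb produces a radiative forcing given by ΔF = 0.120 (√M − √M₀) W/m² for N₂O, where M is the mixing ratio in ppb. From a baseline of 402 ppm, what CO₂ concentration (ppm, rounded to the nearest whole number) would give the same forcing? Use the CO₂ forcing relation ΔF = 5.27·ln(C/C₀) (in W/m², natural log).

N₂O forcing: 0.120 × (√395 − √268) = 0.120 × (19.8746 − 16.3707) = 0.120 × 3.5039 = 0.42047 W/m².
Set 5.27 ln(C/402) = 0.42047: ln(C/402) = 0.42047/5.27 = 0.07979, so C = 402 × e^0.07979 = 402 × 1.08306 = 435.39 ppm.

C ≈ 435 ppm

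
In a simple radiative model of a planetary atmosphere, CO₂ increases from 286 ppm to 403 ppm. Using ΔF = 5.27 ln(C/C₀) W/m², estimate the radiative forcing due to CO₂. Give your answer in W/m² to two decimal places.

CO₂: 5.27 × ln(403/286) = 5.27 × ln(1.40909) = 5.27 × 0.34294 = 1.8073 W/m².

ΔF = 1.81 W/m²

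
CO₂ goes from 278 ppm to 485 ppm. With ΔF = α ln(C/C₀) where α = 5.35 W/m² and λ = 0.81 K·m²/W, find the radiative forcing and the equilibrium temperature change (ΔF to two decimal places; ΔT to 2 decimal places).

ΔF = 2.98 W/m²; ΔT = 2.41 K

CO₂: 5.35 × ln(485/278) = 5.35 × ln(1.74460) = 5.35 × 0.55653 = 2.9774 W/m².
ΔT = λ ΔF = 0.81 × 2.98 = 2.4138 K.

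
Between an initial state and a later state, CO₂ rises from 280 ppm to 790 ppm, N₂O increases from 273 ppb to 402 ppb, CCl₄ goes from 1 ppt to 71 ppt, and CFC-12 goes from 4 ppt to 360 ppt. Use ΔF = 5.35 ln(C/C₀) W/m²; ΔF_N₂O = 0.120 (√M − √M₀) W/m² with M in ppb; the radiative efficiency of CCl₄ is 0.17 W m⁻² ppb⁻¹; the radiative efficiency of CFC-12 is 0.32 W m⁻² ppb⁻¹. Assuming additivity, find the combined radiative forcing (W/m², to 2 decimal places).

CO₂: 5.35 × ln(790/280) = 5.35 × ln(2.82143) = 5.35 × 1.03724 = 5.5492 W/m².
N₂O: 0.120 × (√402 − √273) = 0.120 × (20.0499 − 16.5227) = 0.120 × 3.5272 = 0.4233 W/m².
CCl₄: Δ = 71 − 1 = 70 ppt = 0.070 ppb; ΔF = 0.17 × 0.070 = 0.0119 W/m².
CFC-12: Δ = 360 − 4 = 356 ppt = 0.356 ppb; ΔF = 0.32 × 0.356 = 0.1139 W/m².
Total ΔF = 5.5492 + 0.4233 + 0.0119 + 0.1139 = 6.0983 W/m².

ΔF = 6.10 W/m²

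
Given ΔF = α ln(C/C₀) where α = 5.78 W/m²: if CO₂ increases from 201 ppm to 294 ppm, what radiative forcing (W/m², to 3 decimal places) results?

CO₂: 5.78 × ln(294/201) = 5.78 × ln(1.46269) = 5.78 × 0.38028 = 2.1980 W/m².

ΔF = 2.198 W/m²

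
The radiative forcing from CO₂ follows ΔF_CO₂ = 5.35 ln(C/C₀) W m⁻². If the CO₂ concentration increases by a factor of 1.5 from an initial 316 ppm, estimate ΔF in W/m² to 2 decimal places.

Because the forcing depends only on the ratio C/C₀, the initial concentration does not enter.
ΔF = 5.35 × ln(1.5) = 5.35 × 0.40547 = 2.1693 W/m².

ΔF = 2.17 W/m²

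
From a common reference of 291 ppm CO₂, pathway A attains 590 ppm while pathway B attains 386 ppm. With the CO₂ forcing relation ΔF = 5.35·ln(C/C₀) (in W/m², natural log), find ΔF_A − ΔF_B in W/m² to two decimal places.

ΔF_A − ΔF_B = 2.27 W/m²

ΔF_A = 5.35 ln(590/291) = 5.35 × 0.70680 = 3.7814 W/m².
ΔF_B = 5.35 ln(386/291) = 5.35 × 0.28251 = 1.5114 W/m².
Difference: 3.7814 − 1.5114 = 2.2700 W/m².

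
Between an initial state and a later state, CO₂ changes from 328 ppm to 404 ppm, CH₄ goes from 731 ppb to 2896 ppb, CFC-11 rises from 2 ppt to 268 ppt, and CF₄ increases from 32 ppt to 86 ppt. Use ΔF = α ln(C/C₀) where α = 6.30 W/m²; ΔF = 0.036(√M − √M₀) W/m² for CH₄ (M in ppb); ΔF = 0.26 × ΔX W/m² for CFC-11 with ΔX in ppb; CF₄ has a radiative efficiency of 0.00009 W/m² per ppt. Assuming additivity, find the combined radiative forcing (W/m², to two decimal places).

CO₂: 6.30 × ln(404/328) = 6.30 × ln(1.23171) = 6.30 × 0.20840 = 1.3129 W/m².
CH₄: 0.036 × (√2896 − √731) = 0.036 × (53.8145 − 27.0370) = 0.036 × 26.7775 = 0.9640 W/m².
CFC-11: Δ = 268 − 2 = 266 ppt = 0.266 ppb; ΔF = 0.26 × 0.266 = 0.0692 W/m².
CF₄: ΔF = 0.00009 × (86 − 32) = 0.00009 × 54 = 0.0049 W/m².
Total ΔF = 1.3129 + 0.9640 + 0.0692 + 0.0049 = 2.3510 W/m².

ΔF = 2.35 W/m²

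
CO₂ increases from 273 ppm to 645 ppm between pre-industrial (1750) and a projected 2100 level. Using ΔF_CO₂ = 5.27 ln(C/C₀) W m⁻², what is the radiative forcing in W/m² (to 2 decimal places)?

CO₂: 5.27 × ln(645/273) = 5.27 × ln(2.36264) = 5.27 × 0.85978 = 4.5310 W/m².

ΔF = 4.53 W/m²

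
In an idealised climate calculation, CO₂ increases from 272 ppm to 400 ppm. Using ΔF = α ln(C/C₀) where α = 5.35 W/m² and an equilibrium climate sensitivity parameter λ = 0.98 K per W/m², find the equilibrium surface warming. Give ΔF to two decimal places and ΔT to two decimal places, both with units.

ΔF = 2.06 W/m²; ΔT = 2.02 K

CO₂: 5.35 × ln(400/272) = 5.35 × ln(1.47059) = 5.35 × 0.38566 = 2.0633 W/m².
ΔT = λ ΔF = 0.98 × 2.06 = 2.0188 K.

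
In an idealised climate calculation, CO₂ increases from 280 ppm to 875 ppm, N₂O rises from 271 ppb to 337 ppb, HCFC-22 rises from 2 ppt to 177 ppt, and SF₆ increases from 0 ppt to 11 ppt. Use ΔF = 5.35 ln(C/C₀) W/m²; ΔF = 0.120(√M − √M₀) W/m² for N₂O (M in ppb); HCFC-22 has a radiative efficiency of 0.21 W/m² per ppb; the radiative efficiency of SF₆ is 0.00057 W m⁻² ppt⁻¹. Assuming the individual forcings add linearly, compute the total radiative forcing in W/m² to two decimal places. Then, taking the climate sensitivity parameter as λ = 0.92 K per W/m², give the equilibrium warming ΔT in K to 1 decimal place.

CO₂: 5.35 × ln(875/280) = 5.35 × ln(3.12500) = 5.35 × 1.13943 = 6.0960 W/m².
N₂O: 0.120 × (√337 − √271) = 0.120 × (18.3576 − 16.4621) = 0.120 × 1.8955 = 0.2275 W/m².
HCFC-22: Δ = 177 − 2 = 175 ppt = 0.175 ppb; ΔF = 0.21 × 0.175 = 0.0368 W/m².
SF₆: ΔF = 0.00057 × (11 − 0) = 0.00057 × 11 = 0.0063 W/m².
Total ΔF = 6.0960 + 0.2275 + 0.0368 + 0.0063 = 6.3666 W/m².
ΔT = λ ΔF = 0.92 × 6.37 = 5.8604 K.

ΔF = 6.37 W/m²; ΔT = 5.9 K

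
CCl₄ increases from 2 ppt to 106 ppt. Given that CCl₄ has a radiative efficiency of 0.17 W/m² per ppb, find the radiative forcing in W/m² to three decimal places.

ΔF = 0.018 W/m²

CCl₄: Δ = 106 − 2 = 104 ppt = 0.104 ppb; ΔF = 0.17 × 0.104 = 0.0177 W/m².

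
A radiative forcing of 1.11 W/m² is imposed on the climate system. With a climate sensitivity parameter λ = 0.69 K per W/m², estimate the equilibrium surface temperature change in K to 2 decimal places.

ΔT = 0.77 K

ΔT = λ ΔF = 0.69 × 1.11 = 0.7659 K.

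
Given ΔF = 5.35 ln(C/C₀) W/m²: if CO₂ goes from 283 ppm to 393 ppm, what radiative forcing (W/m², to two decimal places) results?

CO₂: 5.35 × ln(393/283) = 5.35 × ln(1.38869) = 5.35 × 0.32836 = 1.7567 W/m².

ΔF = 1.76 W/m²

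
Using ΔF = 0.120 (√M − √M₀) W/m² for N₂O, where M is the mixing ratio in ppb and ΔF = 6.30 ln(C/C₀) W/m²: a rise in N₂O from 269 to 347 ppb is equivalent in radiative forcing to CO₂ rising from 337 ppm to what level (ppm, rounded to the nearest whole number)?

C ≈ 352 ppm

N₂O forcing: 0.120 × (√347 − √269) = 0.120 × (18.6279 − 16.4012) = 0.120 × 2.2267 = 0.26720 W/m².
Set 6.30 ln(C/337) = 0.26720: ln(C/337) = 0.26720/6.30 = 0.04241, so C = 337 × e^0.04241 = 337 × 1.04332 = 351.60 ppm.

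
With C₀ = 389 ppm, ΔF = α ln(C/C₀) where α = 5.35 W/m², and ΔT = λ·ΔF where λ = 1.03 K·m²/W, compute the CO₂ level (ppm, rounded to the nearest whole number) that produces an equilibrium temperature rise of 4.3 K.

C ≈ 849 ppm

Required forcing: ΔF = ΔT/λ = 4.3/1.03 = 4.1748 W/m².
Then ln(C/389) = ΔF/5.35 = 4.1748/5.35 = 0.78034.
So C = 389 × e^0.78034 = 389 × 2.18221 = 848.88 ppm.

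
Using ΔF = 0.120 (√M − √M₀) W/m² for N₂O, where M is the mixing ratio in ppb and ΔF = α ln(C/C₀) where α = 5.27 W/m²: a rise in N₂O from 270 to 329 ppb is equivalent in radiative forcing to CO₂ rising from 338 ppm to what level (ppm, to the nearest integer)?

N₂O forcing: 0.120 × (√329 − √270) = 0.120 × (18.1384 − 16.4317) = 0.120 × 1.7067 = 0.20480 W/m².
Set 5.27 ln(C/338) = 0.20480: ln(C/338) = 0.20480/5.27 = 0.03886, so C = 338 × e^0.03886 = 338 × 1.03962 = 351.39 ppm.

C ≈ 351 ppm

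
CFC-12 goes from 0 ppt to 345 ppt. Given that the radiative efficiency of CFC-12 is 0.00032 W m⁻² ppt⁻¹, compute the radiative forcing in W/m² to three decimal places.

CFC-12: ΔF = 0.00032 × (345 − 0) = 0.00032 × 345 = 0.1104 W/m².

ΔF = 0.110 W/m²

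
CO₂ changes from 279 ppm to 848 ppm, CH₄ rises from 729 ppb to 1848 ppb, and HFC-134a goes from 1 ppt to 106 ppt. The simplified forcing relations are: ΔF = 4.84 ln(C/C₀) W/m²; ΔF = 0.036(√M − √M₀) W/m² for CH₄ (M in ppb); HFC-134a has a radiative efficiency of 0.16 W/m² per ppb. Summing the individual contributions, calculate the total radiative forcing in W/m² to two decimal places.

ΔF = 5.97 W/m²

CO₂: 4.84 × ln(848/279) = 4.84 × ln(3.03943) = 4.84 × 1.11167 = 5.3805 W/m².
CH₄: 0.036 × (√1848 − √729) = 0.036 × (42.9884 − 27.0000) = 0.036 × 15.9884 = 0.5756 W/m².
HFC-134a: Δ = 106 − 1 = 105 ppt = 0.105 ppb; ΔF = 0.16 × 0.105 = 0.0168 W/m².
Total ΔF = 5.3805 + 0.5756 + 0.0168 = 5.9729 W/m².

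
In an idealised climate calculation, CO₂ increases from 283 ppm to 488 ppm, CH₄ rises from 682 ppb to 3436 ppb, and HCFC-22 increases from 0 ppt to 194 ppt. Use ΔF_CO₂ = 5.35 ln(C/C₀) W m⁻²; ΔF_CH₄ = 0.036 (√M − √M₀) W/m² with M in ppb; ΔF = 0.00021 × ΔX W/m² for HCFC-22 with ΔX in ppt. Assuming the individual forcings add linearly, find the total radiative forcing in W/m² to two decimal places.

CO₂: 5.35 × ln(488/283) = 5.35 × ln(1.72438) = 5.35 × 0.54487 = 2.9151 W/m².
CH₄: 0.036 × (√3436 − √682) = 0.036 × (58.6174 − 26.1151) = 0.036 × 32.5023 = 1.1701 W/m².
HCFC-22: ΔF = 0.00021 × (194 − 0) = 0.00021 × 194 = 0.0407 W/m².
Total ΔF = 2.9151 + 1.1701 + 0.0407 = 4.1259 W/m².

ΔF = 4.13 W/m²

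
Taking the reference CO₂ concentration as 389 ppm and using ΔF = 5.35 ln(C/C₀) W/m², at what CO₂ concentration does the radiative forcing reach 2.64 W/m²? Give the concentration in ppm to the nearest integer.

Set 5.35 ln(C/389) = 2.64, so ln(C/389) = 2.64/5.35 = 0.49346.
Then C/389 = e^0.49346 = 1.63797, giving C = 389 × 1.63797 = 637.17 ppm.

C ≈ 637 ppm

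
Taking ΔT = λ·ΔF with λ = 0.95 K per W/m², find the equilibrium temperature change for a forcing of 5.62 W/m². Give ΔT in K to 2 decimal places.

ΔT = 5.34 K

ΔT = λ ΔF = 0.95 × 5.62 = 5.3390 K.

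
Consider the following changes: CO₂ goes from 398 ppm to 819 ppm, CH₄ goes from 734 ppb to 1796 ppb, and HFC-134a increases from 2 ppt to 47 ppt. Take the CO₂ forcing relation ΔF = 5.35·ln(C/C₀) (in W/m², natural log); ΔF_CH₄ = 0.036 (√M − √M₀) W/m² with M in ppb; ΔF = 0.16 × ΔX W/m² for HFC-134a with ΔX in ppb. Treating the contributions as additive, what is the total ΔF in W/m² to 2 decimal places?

ΔF = 4.42 W/m²

CO₂: 5.35 × ln(819/398) = 5.35 × ln(2.05779) = 5.35 × 0.72163 = 3.8607 W/m².
CH₄: 0.036 × (√1796 − √734) = 0.036 × (42.3792 − 27.0924) = 0.036 × 15.2868 = 0.5503 W/m².
HFC-134a: Δ = 47 − 2 = 45 ppt = 0.045 ppb; ΔF = 0.16 × 0.045 = 0.0072 W/m².
Total ΔF = 3.8607 + 0.5503 + 0.0072 = 4.4182 W/m².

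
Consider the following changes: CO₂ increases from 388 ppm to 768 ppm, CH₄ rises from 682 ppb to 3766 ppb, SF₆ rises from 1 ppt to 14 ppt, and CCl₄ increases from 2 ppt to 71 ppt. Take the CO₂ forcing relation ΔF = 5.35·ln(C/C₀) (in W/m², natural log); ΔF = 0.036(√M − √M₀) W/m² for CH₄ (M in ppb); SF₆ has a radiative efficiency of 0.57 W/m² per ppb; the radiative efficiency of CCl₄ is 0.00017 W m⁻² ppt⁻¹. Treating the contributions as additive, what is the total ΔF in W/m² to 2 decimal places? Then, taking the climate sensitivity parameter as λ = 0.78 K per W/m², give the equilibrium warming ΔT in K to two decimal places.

ΔF = 4.94 W/m²; ΔT = 3.85 K

CO₂: 5.35 × ln(768/388) = 5.35 × ln(1.97938) = 5.35 × 0.68278 = 3.6529 W/m².
CH₄: 0.036 × (√3766 − √682) = 0.036 × (61.3677 − 26.1151) = 0.036 × 35.2526 = 1.2691 W/m².
SF₆: Δ = 14 − 1 = 13 ppt = 0.013 ppb; ΔF = 0.57 × 0.013 = 0.0074 W/m².
CCl₄: ΔF = 0.00017 × (71 − 2) = 0.00017 × 69 = 0.0117 W/m².
Total ΔF = 3.6529 + 1.2691 + 0.0074 + 0.0117 = 4.9411 W/m².
ΔT = λ ΔF = 0.78 × 4.94 = 3.8532 K.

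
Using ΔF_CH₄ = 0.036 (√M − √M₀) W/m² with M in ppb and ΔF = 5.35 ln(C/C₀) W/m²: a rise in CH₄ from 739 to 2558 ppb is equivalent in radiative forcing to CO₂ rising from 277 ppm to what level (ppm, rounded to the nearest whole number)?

CH₄ forcing: 0.036 × (√2558 − √739) = 0.036 × (50.5767 − 27.1846) = 0.036 × 23.3921 = 0.84212 W/m².
Set 5.35 ln(C/277) = 0.84212: ln(C/277) = 0.84212/5.35 = 0.15741, so C = 277 × e^0.15741 = 277 × 1.17048 = 324.22 ppm.

C ≈ 324 ppm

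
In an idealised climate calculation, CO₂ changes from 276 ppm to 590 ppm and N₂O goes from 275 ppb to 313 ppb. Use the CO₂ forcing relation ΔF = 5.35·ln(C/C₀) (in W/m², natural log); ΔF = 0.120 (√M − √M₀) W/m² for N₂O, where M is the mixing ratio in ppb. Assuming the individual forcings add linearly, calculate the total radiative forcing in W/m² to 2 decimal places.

CO₂: 5.35 × ln(590/276) = 5.35 × ln(2.13768) = 5.35 × 0.75972 = 4.0645 W/m².
N₂O: 0.120 × (√313 − √275) = 0.120 × (17.6918 − 16.5831) = 0.120 × 1.1087 = 0.1330 W/m².
Total ΔF = 4.0645 + 0.1330 = 4.1975 W/m².

ΔF = 4.20 W/m²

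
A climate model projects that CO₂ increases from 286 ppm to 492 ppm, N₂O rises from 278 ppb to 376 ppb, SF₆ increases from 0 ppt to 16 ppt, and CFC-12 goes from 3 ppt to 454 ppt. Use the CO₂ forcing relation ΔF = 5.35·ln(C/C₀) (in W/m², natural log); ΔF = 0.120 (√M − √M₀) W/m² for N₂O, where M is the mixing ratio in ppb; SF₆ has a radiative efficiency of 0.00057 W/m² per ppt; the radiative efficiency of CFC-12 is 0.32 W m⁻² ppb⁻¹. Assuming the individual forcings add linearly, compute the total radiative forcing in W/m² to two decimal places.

ΔF = 3.38 W/m²

CO₂: 5.35 × ln(492/286) = 5.35 × ln(1.72028) = 5.35 × 0.54249 = 2.9023 W/m².
N₂O: 0.120 × (√376 − √278) = 0.120 × (19.3907 − 16.6733) = 0.120 × 2.7174 = 0.3261 W/m².
SF₆: ΔF = 0.00057 × (16 − 0) = 0.00057 × 16 = 0.0091 W/m².
CFC-12: Δ = 454 − 3 = 451 ppt = 0.451 ppb; ΔF = 0.32 × 0.451 = 0.1443 W/m².
Total ΔF = 2.9023 + 0.3261 + 0.0091 + 0.1443 = 3.3818 W/m².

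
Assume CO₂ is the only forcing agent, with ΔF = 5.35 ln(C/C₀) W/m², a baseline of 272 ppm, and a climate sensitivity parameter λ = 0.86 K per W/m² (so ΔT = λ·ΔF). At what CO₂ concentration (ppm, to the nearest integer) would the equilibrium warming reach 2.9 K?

Required forcing: ΔF = ΔT/λ = 2.9/0.86 = 3.3721 W/m².
Then ln(C/272) = ΔF/5.35 = 3.3721/5.35 = 0.63030.
So C = 272 × e^0.63030 = 272 × 1.87817 = 510.86 ppm.

C ≈ 511 ppm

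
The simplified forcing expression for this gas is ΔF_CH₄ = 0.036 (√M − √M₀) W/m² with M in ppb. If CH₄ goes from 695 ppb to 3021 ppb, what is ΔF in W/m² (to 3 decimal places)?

ΔF = 1.030 W/m²

CH₄: 0.036 × (√3021 − √695) = 0.036 × (54.9636 − 26.3629) = 0.036 × 28.6007 = 1.0296 W/m².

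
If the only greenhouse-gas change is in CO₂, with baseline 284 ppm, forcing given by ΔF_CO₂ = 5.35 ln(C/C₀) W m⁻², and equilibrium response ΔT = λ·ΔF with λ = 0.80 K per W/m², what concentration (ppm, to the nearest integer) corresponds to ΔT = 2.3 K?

C ≈ 486 ppm

Required forcing: ΔF = ΔT/λ = 2.3/0.80 = 2.8750 W/m².
Then ln(C/284) = ΔF/5.35 = 2.8750/5.35 = 0.53738.
So C = 284 × e^0.53738 = 284 × 1.71152 = 486.07 ppm.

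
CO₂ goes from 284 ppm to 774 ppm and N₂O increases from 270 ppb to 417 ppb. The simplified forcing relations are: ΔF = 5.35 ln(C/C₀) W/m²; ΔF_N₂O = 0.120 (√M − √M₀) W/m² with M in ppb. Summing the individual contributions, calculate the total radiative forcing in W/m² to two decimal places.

ΔF = 5.84 W/m²

CO₂: 5.35 × ln(774/284) = 5.35 × ln(2.72535) = 5.35 × 1.00260 = 5.3639 W/m².
N₂O: 0.120 × (√417 − √270) = 0.120 × (20.4206 − 16.4317) = 0.120 × 3.9889 = 0.4787 W/m².
Total ΔF = 5.3639 + 0.4787 = 5.8426 W/m².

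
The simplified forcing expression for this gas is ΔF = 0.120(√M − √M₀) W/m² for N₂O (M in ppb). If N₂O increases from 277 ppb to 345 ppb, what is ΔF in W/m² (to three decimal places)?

N₂O: 0.120 × (√345 − √277) = 0.120 × (18.5742 − 16.6433) = 0.120 × 1.9309 = 0.2317 W/m².

ΔF = 0.232 W/m²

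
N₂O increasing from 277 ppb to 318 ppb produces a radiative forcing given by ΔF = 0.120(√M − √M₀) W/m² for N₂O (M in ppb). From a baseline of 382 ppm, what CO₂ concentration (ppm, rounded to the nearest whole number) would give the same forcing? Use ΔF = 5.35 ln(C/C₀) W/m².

N₂O forcing: 0.120 × (√318 − √277) = 0.120 × (17.8326 − 16.6433) = 0.120 × 1.1893 = 0.14272 W/m².
Set 5.35 ln(C/382) = 0.14272: ln(C/382) = 0.14272/5.35 = 0.02668, so C = 382 × e^0.02668 = 382 × 1.02704 = 392.33 ppm.

C ≈ 392 ppm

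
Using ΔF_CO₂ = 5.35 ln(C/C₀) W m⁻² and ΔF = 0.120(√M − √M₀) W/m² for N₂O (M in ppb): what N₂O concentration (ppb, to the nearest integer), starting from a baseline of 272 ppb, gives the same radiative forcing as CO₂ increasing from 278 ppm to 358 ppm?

M ≈ 771 ppb

CO₂ forcing: 5.35 × ln(358/278) = 5.35 × 0.252912 = 1.35308 W/m².
Set 0.120(√M − √272) = 1.35308: √M = 1.35308/0.120 + √272 = 11.2757 + 16.4924 = 27.7681.
M = (27.7681)² = 771.07 ppb.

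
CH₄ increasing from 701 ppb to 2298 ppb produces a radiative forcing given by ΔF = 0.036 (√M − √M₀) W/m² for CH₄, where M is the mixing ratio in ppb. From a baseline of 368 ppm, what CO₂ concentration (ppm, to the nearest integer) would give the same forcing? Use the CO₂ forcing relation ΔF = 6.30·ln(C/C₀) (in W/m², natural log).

CH₄ forcing: 0.036 × (√2298 − √701) = 0.036 × (47.9375 − 26.4764) = 0.036 × 21.4611 = 0.77260 W/m².
Set 6.30 ln(C/368) = 0.77260: ln(C/368) = 0.77260/6.30 = 0.12263, so C = 368 × e^0.12263 = 368 × 1.13047 = 416.01 ppm.

C ≈ 416 ppm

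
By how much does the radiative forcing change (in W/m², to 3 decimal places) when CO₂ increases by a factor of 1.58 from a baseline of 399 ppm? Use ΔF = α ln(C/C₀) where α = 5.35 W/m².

ΔF = 2.447 W/m²

ΔF = 5.35 × ln(1.58) = 5.35 × 0.45742 = 2.4472 W/m².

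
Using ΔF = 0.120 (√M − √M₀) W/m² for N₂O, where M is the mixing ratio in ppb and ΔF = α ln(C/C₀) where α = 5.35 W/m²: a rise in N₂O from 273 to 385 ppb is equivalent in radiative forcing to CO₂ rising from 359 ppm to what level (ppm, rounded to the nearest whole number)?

C ≈ 385 ppm

N₂O forcing: 0.120 × (√385 − √273) = 0.120 × (19.6214 − 16.5227) = 0.120 × 3.0987 = 0.37184 W/m².
Set 5.35 ln(C/359) = 0.37184: ln(C/359) = 0.37184/5.35 = 0.06950, so C = 359 × e^0.06950 = 359 × 1.07197 = 384.84 ppm.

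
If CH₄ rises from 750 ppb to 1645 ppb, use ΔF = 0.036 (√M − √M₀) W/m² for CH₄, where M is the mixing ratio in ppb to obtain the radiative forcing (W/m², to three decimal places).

ΔF = 0.474 W/m²

CH₄: 0.036 × (√1645 − √750) = 0.036 × (40.5586 − 27.3861) = 0.036 × 13.1725 = 0.4742 W/m².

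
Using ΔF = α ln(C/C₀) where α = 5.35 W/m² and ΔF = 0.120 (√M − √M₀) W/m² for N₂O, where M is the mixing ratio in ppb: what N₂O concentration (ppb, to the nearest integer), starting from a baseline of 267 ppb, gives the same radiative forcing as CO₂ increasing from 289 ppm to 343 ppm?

M ≈ 575 ppb

CO₂ forcing: 5.35 × ln(343/289) = 5.35 × 0.171304 = 0.91648 W/m².
Set 0.120(√M − √267) = 0.91648: √M = 0.91648/0.120 + √267 = 7.6373 + 16.3401 = 23.9774.
M = (23.9774)² = 574.92 ppb.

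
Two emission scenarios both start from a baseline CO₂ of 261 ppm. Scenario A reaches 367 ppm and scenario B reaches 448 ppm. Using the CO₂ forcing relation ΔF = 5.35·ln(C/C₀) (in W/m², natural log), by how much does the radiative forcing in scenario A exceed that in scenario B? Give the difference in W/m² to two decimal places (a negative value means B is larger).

ΔF_A = 5.35 ln(367/261) = 5.35 × 0.34084 = 1.8235 W/m².
ΔF_B = 5.35 ln(448/261) = 5.35 × 0.54027 = 2.8904 W/m².
Difference: 1.8235 − 2.8904 = -1.0669 W/m².

ΔF_A − ΔF_B = -1.07 W/m²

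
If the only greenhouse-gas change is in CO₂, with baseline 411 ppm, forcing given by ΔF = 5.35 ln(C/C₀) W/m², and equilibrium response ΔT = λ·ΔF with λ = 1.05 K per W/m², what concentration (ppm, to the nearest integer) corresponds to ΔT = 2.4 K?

C ≈ 630 ppm

Required forcing: ΔF = ΔT/λ = 2.4/1.05 = 2.2857 W/m².
Then ln(C/411) = ΔF/5.35 = 2.2857/5.35 = 0.42723.
So C = 411 × e^0.42723 = 411 × 1.53301 = 630.07 ppm.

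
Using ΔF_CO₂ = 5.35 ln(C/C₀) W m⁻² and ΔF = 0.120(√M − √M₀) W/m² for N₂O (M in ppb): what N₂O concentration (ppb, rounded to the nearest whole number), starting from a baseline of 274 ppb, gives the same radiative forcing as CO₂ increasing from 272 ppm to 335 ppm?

M ≈ 668 ppb

CO₂ forcing: 5.35 × ln(335/272) = 5.35 × 0.208328 = 1.11455 W/m².
Set 0.120(√M − √274) = 1.11455: √M = 1.11455/0.120 + √274 = 9.2879 + 16.5529 = 25.8408.
M = (25.8408)² = 667.75 ppb.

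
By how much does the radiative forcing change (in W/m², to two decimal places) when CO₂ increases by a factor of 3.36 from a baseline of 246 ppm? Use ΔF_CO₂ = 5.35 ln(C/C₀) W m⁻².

ΔF = 6.48 W/m²

ΔF = 5.35 × ln(3.36) = 5.35 × 1.21194 = 6.4839 W/m².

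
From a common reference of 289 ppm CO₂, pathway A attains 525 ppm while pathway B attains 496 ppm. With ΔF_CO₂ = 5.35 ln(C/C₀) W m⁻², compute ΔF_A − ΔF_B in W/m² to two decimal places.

ΔF_A = 5.35 ln(525/289) = 5.35 × 0.59697 = 3.1938 W/m².
ΔF_B = 5.35 ln(496/289) = 5.35 × 0.54015 = 2.8898 W/m².
Difference: 3.1938 − 2.8898 = 0.3040 W/m².
(Equivalently, ΔF_A − ΔF_B = 5.35 ln(525/496) = 5.35 × 0.05682 = 0.3040 W/m².)

ΔF_A − ΔF_B = 0.30 W/m²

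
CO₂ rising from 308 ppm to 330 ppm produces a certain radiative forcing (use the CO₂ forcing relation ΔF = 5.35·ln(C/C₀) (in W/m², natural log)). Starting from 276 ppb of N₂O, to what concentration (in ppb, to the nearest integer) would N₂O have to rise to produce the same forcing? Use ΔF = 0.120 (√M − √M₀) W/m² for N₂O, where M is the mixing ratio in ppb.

M ≈ 388 ppb

CO₂ forcing: 5.35 × ln(330/308) = 5.35 × 0.068993 = 0.36911 W/m².
Set 0.120(√M − √276) = 0.36911: √M = 0.36911/0.120 + √276 = 3.0759 + 16.6132 = 19.6891.
M = (19.6891)² = 387.66 ppb.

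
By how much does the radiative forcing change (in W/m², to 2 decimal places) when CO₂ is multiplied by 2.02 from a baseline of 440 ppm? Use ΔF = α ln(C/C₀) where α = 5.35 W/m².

Because the forcing depends only on the ratio C/C₀, the initial concentration does not enter.
ΔF = 5.35 × ln(2.02) = 5.35 × 0.70310 = 3.7616 W/m².

ΔF = 3.76 W/m²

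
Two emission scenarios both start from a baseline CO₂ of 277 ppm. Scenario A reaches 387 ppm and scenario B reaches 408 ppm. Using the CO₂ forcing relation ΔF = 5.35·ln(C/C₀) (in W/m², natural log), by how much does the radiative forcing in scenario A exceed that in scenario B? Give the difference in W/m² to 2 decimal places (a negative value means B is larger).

ΔF_A − ΔF_B = -0.28 W/m²

ΔF_A = 5.35 ln(387/277) = 5.35 × 0.33441 = 1.7891 W/m².
ΔF_B = 5.35 ln(408/277) = 5.35 × 0.38725 = 2.0718 W/m².
Difference: 1.7891 − 2.0718 = -0.2827 W/m².
(Equivalently, ΔF_A − ΔF_B = 5.35 ln(387/408) = 5.35 × -0.05284 = -0.2827 W/m².)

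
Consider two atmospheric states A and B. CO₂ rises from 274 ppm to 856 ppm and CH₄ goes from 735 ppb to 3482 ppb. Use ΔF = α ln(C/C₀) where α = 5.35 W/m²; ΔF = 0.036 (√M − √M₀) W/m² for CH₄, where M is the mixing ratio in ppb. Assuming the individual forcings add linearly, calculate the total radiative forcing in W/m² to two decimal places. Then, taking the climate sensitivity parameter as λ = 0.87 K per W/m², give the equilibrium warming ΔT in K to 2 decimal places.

CO₂: 5.35 × ln(856/274) = 5.35 × ln(3.12409) = 5.35 × 1.13914 = 6.0944 W/m².
CH₄: 0.036 × (√3482 − √735) = 0.036 × (59.0085 − 27.1109) = 0.036 × 31.8976 = 1.1483 W/m².
Total ΔF = 6.0944 + 1.1483 = 7.2427 W/m².
ΔT = λ ΔF = 0.87 × 7.24 = 6.2988 K.

ΔF = 7.24 W/m²; ΔT = 6.30 K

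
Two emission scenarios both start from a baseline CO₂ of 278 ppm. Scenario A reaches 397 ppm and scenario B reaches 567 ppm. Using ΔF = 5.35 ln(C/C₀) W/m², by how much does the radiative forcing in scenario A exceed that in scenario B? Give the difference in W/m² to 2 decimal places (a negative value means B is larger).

ΔF_A − ΔF_B = -1.91 W/m²

ΔF_A = 5.35 ln(397/278) = 5.35 × 0.35632 = 1.9063 W/m².
ΔF_B = 5.35 ln(567/278) = 5.35 × 0.71274 = 3.8132 W/m².
Difference: 1.9063 − 3.8132 = -1.9069 W/m².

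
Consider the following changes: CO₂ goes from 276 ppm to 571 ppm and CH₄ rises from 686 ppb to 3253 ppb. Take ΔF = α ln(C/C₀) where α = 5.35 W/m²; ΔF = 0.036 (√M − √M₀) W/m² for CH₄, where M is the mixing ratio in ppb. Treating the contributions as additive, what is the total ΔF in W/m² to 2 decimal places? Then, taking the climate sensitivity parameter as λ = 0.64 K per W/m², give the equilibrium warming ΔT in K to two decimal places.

ΔF = 5.00 W/m²; ΔT = 3.20 K

CO₂: 5.35 × ln(571/276) = 5.35 × ln(2.06884) = 5.35 × 0.72699 = 3.8894 W/m².
CH₄: 0.036 × (√3253 − √686) = 0.036 × (57.0351 − 26.1916) = 0.036 × 30.8435 = 1.1104 W/m².
Total ΔF = 3.8894 + 1.1104 = 4.9998 W/m².
ΔT = λ ΔF = 0.64 × 5.00 = 3.2000 K.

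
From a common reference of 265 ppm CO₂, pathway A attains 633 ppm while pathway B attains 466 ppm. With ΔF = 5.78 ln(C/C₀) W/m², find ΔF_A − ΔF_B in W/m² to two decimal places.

ΔF_A = 5.78 ln(633/265) = 5.78 × 0.87074 = 5.0329 W/m².
ΔF_B = 5.78 ln(466/265) = 5.78 × 0.56446 = 3.2626 W/m².
Difference: 5.0329 − 3.2626 = 1.7703 W/m².

ΔF_A − ΔF_B = 1.77 W/m²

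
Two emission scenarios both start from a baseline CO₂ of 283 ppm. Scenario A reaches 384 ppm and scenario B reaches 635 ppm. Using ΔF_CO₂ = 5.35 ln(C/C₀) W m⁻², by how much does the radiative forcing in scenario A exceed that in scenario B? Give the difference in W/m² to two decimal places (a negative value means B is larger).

ΔF_A = 5.35 ln(384/283) = 5.35 × 0.30520 = 1.6328 W/m².
ΔF_B = 5.35 ln(635/283) = 5.35 × 0.80818 = 4.3238 W/m².
Difference: 1.6328 − 4.3238 = -2.6910 W/m².

ΔF_A − ΔF_B = -2.69 W/m²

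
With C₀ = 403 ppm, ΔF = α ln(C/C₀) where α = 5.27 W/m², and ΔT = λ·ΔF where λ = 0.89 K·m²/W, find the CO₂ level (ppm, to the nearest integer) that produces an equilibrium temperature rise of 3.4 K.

C ≈ 832 ppm

Required forcing: ΔF = ΔT/λ = 3.4/0.89 = 3.8202 W/m².
Then ln(C/403) = ΔF/5.27 = 3.8202/5.27 = 0.72490.
So C = 403 × e^0.72490 = 403 × 2.06452 = 832.00 ppm.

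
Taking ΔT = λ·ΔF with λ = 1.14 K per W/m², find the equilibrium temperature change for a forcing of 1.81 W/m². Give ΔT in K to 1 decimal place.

ΔT = 2.1 K

ΔT = λ ΔF = 1.14 × 1.81 = 2.0634 K.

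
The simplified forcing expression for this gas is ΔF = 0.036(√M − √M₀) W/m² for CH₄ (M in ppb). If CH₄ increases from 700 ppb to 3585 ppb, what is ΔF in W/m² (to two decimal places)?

CH₄: 0.036 × (√3585 − √700) = 0.036 × (59.8749 − 26.4575) = 0.036 × 33.4174 = 1.2030 W/m².

ΔF = 1.20 W/m²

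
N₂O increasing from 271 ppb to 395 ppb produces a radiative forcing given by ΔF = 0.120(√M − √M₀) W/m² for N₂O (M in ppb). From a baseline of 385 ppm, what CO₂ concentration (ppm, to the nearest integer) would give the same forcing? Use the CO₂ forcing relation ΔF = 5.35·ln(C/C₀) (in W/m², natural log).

C ≈ 416 ppm

N₂O forcing: 0.120 × (√395 − √271) = 0.120 × (19.8746 − 16.4621) = 0.120 × 3.4125 = 0.40950 W/m².
Set 5.35 ln(C/385) = 0.40950: ln(C/385) = 0.40950/5.35 = 0.07654, so C = 385 × e^0.07654 = 385 × 1.07955 = 415.63 ppm.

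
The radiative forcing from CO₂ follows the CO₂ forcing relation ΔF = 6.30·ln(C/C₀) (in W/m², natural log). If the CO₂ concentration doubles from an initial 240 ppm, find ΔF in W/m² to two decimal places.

ΔF = 6.30 × ln(2) = 6.30 × 0.69315 = 4.3668 W/m².

ΔF = 4.37 W/m²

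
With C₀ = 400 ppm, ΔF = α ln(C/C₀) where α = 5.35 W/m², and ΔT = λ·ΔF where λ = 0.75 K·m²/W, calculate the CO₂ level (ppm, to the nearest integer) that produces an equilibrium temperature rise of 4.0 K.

Required forcing: ΔF = ΔT/λ = 4.0/0.75 = 5.3333 W/m².
Then ln(C/400) = ΔF/5.35 = 5.3333/5.35 = 0.99688.
So C = 400 × e^0.99688 = 400 × 2.70981 = 1083.92 ppm.

C ≈ 1084 ppm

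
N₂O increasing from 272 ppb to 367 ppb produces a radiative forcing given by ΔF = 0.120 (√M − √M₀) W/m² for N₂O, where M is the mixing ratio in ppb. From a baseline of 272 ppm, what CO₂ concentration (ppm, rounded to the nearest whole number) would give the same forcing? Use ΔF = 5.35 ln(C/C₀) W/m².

N₂O forcing: 0.120 × (√367 − √272) = 0.120 × (19.1572 − 16.4924) = 0.120 × 2.6648 = 0.31978 W/m².
Set 5.35 ln(C/272) = 0.31978: ln(C/272) = 0.31978/5.35 = 0.05977, so C = 272 × e^0.05977 = 272 × 1.06159 = 288.75 ppm.

C ≈ 289 ppm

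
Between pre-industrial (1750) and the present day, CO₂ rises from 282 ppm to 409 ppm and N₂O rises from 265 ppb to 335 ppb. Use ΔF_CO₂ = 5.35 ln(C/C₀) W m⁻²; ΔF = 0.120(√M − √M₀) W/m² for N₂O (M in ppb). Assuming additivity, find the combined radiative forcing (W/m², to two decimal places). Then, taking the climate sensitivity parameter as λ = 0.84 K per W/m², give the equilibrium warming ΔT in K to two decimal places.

ΔF = 2.23 W/m²; ΔT = 1.87 K

CO₂: 5.35 × ln(409/282) = 5.35 × ln(1.45035) = 5.35 × 0.37180 = 1.9891 W/m².
N₂O: 0.120 × (√335 − √265) = 0.120 × (18.3030 − 16.2788) = 0.120 × 2.0242 = 0.2429 W/m².
Total ΔF = 1.9891 + 0.2429 = 2.2320 W/m².
ΔT = λ ΔF = 0.84 × 2.23 = 1.8732 K.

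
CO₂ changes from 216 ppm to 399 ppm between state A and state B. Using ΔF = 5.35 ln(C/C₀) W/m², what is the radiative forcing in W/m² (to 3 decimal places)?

ΔF = 3.283 W/m²

CO₂: 5.35 × ln(399/216) = 5.35 × ln(1.84722) = 5.35 × 0.61368 = 3.2832 W/m².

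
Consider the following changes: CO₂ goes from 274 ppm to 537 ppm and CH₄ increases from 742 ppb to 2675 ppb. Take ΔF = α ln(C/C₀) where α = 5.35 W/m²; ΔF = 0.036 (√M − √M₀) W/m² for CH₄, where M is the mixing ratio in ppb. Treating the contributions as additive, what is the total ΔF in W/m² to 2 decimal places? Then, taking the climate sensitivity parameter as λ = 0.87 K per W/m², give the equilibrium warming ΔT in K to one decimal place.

ΔF = 4.48 W/m²; ΔT = 3.9 K

CO₂: 5.35 × ln(537/274) = 5.35 × ln(1.95985) = 5.35 × 0.67287 = 3.5999 W/m².
CH₄: 0.036 × (√2675 − √742) = 0.036 × (51.7204 − 27.2397) = 0.036 × 24.4807 = 0.8813 W/m².
Total ΔF = 3.5999 + 0.8813 = 4.4812 W/m².
ΔT = λ ΔF = 0.87 × 4.48 = 3.8976 K.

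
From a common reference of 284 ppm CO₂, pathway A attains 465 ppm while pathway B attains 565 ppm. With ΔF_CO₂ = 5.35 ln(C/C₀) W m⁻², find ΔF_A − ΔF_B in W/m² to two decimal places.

ΔF_A − ΔF_B = -1.04 W/m²

ΔF_A = 5.35 ln(465/284) = 5.35 × 0.49306 = 2.6379 W/m².
ΔF_B = 5.35 ln(565/284) = 5.35 × 0.68785 = 3.6800 W/m².
Difference: 2.6379 − 3.6800 = -1.0421 W/m².
(Equivalently, ΔF_A − ΔF_B = 5.35 ln(465/565) = 5.35 × -0.19479 = -1.0421 W/m².)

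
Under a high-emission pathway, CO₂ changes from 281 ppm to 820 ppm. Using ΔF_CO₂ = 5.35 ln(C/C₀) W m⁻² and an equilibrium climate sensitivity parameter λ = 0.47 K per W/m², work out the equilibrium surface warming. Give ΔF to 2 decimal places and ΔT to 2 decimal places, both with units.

ΔF = 5.73 W/m²; ΔT = 2.69 K

CO₂: 5.35 × ln(820/281) = 5.35 × ln(2.91815) = 5.35 × 1.07095 = 5.7296 W/m².
ΔT = λ ΔF = 0.47 × 5.73 = 2.6931 K.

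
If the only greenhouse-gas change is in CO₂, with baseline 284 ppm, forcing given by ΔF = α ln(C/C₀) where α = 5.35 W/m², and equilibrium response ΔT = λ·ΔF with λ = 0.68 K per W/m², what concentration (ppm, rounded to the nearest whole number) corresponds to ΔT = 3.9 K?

C ≈ 830 ppm

Required forcing: ΔF = ΔT/λ = 3.9/0.68 = 5.7353 W/m².
Then ln(C/284) = ΔF/5.35 = 5.7353/5.35 = 1.07202.
So C = 284 × e^1.07202 = 284 × 2.92127 = 829.64 ppm.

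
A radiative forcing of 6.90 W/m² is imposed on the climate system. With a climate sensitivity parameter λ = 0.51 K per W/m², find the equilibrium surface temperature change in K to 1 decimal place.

ΔT = 3.5 K

ΔT = λ ΔF = 0.51 × 6.90 = 3.5190 K.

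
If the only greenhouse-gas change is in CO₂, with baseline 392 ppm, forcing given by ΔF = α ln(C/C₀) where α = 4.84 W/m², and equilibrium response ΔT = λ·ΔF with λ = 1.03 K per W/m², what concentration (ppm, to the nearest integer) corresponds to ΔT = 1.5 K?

Required forcing: ΔF = ΔT/λ = 1.5/1.03 = 1.4563 W/m².
Then ln(C/392) = ΔF/4.84 = 1.4563/4.84 = 0.30089.
So C = 392 × e^0.30089 = 392 × 1.35106 = 529.62 ppm.

C ≈ 530 ppm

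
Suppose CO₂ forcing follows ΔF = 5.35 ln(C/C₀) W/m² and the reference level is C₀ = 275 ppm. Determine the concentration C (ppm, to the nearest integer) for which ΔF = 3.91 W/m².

C ≈ 571 ppm

Set 5.35 ln(C/275) = 3.91, so ln(C/275) = 3.91/5.35 = 0.73084.
Then C/275 = e^0.73084 = 2.07682, giving C = 275 × 2.07682 = 571.13 ppm.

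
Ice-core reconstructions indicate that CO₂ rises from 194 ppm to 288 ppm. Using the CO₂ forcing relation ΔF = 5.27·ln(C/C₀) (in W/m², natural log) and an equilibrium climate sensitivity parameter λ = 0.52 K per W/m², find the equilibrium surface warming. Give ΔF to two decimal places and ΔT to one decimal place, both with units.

CO₂: 5.27 × ln(288/194) = 5.27 × ln(1.48454) = 5.27 × 0.39510 = 2.0822 W/m².
ΔT = λ ΔF = 0.52 × 2.08 = 1.0816 K.

ΔF = 2.08 W/m²; ΔT = 1.1 K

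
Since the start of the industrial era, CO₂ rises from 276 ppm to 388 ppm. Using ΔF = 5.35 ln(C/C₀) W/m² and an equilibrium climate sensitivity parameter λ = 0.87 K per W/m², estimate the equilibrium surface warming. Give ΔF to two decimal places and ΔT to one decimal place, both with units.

ΔF = 1.82 W/m²; ΔT = 1.6 K

CO₂: 5.35 × ln(388/276) = 5.35 × ln(1.40580) = 5.35 × 0.34061 = 1.8223 W/m².
ΔT = λ ΔF = 0.87 × 1.82 = 1.5834 K.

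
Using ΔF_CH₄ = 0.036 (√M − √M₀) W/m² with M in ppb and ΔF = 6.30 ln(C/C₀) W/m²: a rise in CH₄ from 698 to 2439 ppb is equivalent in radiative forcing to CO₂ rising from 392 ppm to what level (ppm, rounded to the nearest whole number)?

C ≈ 447 ppm

CH₄ forcing: 0.036 × (√2439 − √698) = 0.036 × (49.3862 − 26.4197) = 0.036 × 22.9665 = 0.82679 W/m².
Set 6.30 ln(C/392) = 0.82679: ln(C/392) = 0.82679/6.30 = 0.13124, so C = 392 × e^0.13124 = 392 × 1.14024 = 446.97 ppm.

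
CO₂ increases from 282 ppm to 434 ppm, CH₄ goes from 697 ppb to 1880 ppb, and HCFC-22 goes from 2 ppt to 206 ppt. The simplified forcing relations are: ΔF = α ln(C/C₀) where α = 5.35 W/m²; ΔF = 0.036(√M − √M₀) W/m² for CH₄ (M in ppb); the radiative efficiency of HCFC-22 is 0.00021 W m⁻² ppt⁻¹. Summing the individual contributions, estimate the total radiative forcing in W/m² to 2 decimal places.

CO₂: 5.35 × ln(434/282) = 5.35 × ln(1.53901) = 5.35 × 0.43114 = 2.3066 W/m².
CH₄: 0.036 × (√1880 − √697) = 0.036 × (43.3590 − 26.4008) = 0.036 × 16.9582 = 0.6105 W/m².
HCFC-22: ΔF = 0.00021 × (206 − 2) = 0.00021 × 204 = 0.0428 W/m².
Total ΔF = 2.3066 + 0.6105 + 0.0428 = 2.9599 W/m².

ΔF = 2.96 W/m²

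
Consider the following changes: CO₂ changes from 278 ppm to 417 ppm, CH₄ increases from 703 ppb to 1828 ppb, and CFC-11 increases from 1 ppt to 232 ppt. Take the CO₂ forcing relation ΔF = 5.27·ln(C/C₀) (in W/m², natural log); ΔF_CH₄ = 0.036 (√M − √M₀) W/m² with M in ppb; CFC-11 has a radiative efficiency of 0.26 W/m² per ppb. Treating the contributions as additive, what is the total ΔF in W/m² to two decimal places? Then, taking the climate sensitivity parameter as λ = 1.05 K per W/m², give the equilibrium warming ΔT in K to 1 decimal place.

CO₂: 5.27 × ln(417/278) = 5.27 × ln(1.50000) = 5.27 × 0.40547 = 2.1368 W/m².
CH₄: 0.036 × (√1828 − √703) = 0.036 × (42.7551 − 26.5141) = 0.036 × 16.2410 = 0.5847 W/m².
CFC-11: Δ = 232 − 1 = 231 ppt = 0.231 ppb; ΔF = 0.26 × 0.231 = 0.0601 W/m².
Total ΔF = 2.1368 + 0.5847 + 0.0601 = 2.7816 W/m².
ΔT = λ ΔF = 1.05 × 2.78 = 2.9190 K.

ΔF = 2.78 W/m²; ΔT = 2.9 K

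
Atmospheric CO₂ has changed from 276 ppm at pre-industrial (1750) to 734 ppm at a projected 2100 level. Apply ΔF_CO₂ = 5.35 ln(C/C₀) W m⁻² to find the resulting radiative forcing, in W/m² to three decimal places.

ΔF = 5.233 W/m²

CO₂ absorption bands are partially saturated, so forcing scales with the logarithm of the concentration ratio.
CO₂: 5.35 × ln(734/276) = 5.35 × ln(2.65942) = 5.35 × 0.97811 = 5.2329 W/m².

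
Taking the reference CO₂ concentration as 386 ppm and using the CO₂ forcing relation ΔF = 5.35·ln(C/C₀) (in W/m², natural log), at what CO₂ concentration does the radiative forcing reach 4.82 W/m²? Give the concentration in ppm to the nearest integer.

C ≈ 950 ppm

Set 5.35 ln(C/386) = 4.82, so ln(C/386) = 4.82/5.35 = 0.90093.
Then C/386 = e^0.90093 = 2.46189, giving C = 386 × 2.46189 = 950.29 ppm.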